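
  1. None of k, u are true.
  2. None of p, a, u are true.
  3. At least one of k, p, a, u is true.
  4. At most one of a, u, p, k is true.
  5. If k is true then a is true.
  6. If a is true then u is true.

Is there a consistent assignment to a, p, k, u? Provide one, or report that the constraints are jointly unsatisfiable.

Case a = True:
  Constraint (2) is violated (a=T) — contradiction.
Case a = False:
  (1) forces k = False.
  (1) forces u = False.
  (2) forces p = False.
  Constraint (3) is violated (k=F, p=F, a=F, u=F) — contradiction.
Both cases fail — unsatisfiable.

UNSATISFIABLE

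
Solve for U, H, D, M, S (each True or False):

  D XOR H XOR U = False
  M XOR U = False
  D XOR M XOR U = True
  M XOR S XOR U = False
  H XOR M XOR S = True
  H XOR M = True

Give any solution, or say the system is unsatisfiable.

U = False, H = True, D = True, M = False, S = False

D XOR H XOR U = T XOR T XOR F = False ✓
M XOR U = F XOR F = False ✓
D XOR M XOR U = T XOR F XOR F = True ✓
M XOR S XOR U = F XOR F XOR F = False ✓
H XOR M XOR S = T XOR F XOR F = True ✓
H XOR M = T XOR F = True ✓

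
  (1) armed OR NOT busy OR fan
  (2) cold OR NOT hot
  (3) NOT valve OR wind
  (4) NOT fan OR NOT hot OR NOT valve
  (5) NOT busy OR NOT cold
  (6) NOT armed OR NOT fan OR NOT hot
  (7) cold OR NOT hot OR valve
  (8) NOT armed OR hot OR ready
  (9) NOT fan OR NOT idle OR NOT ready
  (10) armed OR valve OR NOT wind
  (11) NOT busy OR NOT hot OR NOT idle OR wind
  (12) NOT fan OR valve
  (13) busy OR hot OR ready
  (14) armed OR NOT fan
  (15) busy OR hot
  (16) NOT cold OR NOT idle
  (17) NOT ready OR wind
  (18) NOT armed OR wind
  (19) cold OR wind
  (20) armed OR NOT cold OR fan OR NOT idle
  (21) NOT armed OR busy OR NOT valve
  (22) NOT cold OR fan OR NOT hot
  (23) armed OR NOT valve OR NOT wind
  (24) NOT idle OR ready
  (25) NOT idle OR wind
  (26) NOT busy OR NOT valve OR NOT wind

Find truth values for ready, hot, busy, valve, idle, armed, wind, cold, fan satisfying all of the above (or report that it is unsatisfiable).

ready=T; hot=F; busy=T; valve=F; idle=F; armed=T; wind=T; cold=F; fan=F

Set ready = True.
  then (NOT ready OR wind) forces wind = True.
Set hot = False.
  then (busy OR hot) forces busy = True.
  then (NOT busy OR NOT valve OR NOT wind) forces valve = False.
  then (NOT busy OR NOT cold) forces cold = False.
  then (armed OR valve OR NOT wind) forces armed = True.
  then (NOT fan OR valve) forces fan = False.
Set idle = False.
All clauses satisfied.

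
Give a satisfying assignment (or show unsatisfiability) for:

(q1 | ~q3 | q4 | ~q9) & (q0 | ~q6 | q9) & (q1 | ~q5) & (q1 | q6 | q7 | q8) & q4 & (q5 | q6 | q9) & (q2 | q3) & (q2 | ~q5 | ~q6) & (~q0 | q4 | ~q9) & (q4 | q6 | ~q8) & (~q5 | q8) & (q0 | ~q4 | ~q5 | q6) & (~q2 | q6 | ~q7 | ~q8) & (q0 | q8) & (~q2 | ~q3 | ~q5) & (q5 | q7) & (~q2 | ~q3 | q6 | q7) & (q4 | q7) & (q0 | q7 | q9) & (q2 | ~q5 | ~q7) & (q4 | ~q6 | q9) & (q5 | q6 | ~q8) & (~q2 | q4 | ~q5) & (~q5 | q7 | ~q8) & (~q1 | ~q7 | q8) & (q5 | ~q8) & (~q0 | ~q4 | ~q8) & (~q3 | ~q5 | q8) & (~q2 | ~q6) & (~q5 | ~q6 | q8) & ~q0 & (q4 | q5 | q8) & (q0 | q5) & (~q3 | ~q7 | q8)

UNSATISFIABLE

Case q0 = True:
  Clause (~q0) is falsified — contradiction.
Case q0 = False:
  (q4) forces q4 = True.
  (q0 | q8) forces q8 = True.
  (q5 | ~q8) forces q5 = True.
  (q1 | ~q5) forces q1 = True.
  (q0 | ~q4 | ~q5 | q6) forces q6 = True.
  (q0 | ~q6 | q9) forces q9 = True.
  (q2 | ~q5 | ~q6) forces q2 = True.
  Clause (~q2 | ~q6) is falsified — contradiction.
Both cases fail, so the formula is unsatisfiable.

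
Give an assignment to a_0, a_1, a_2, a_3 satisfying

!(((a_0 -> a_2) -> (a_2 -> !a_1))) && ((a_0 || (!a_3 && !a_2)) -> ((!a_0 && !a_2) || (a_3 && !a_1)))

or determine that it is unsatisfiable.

a_0 = False, a_1 = True, a_2 = True, a_3 = True

  !(((a_0 -> a_2) -> (a_2 -> !a_1))) = True
    (a_0 -> a_2) -> (a_2 -> !a_1) = False
      a_0 -> a_2 = True
      a_2 -> !a_1 = False
        !a_1 = False
  (a_0 || (!a_3 && !a_2)) -> ((!a_0 && !a_2) || (a_3 && !a_1)) = True
    a_0 || (!a_3 && !a_2) = False
      !a_3 && !a_2 = False
        !a_3 = False
        !a_2 = False
    (!a_0 && !a_2) || (a_3 && !a_1) = False
      !a_0 && !a_2 = False
        !a_0 = True
        !a_2 = False
      a_3 && !a_1 = False
        !a_1 = False
Both conjuncts True, so the formula holds.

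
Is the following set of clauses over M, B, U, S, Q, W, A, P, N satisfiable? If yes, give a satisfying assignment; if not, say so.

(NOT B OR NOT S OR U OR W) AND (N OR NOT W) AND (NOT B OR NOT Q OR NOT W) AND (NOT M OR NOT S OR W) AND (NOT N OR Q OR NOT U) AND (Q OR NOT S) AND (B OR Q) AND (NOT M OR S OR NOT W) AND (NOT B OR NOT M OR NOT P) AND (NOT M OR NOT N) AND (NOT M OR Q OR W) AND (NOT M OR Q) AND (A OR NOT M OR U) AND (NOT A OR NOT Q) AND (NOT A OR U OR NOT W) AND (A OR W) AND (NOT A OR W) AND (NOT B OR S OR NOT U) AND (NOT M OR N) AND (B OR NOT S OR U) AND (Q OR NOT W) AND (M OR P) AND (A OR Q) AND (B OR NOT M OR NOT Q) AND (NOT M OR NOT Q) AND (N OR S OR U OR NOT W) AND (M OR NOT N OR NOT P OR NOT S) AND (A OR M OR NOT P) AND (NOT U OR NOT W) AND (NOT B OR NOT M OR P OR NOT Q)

Unsatisfiable

Case M = True:
  (NOT M OR NOT N) forces N = False.
  Clause (NOT M OR N) is falsified — contradiction.
Case M = False:
  (M OR P) forces P = True.
  (A OR M OR NOT P) forces A = True.
  (NOT A OR NOT Q) forces Q = False.
  (Q OR NOT S) forces S = False.
  (B OR Q) forces B = True.
  (NOT A OR W) forces W = True.
  Clause (Q OR NOT W) is falsified — contradiction.
Both cases fail, so the formula is unsatisfiable.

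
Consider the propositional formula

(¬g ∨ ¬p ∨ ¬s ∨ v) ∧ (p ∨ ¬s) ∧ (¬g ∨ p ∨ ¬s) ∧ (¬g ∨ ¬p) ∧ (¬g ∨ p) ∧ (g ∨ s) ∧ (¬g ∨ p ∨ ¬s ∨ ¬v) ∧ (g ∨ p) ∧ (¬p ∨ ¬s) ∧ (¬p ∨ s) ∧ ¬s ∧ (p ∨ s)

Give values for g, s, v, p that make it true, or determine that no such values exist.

Case g = True:
  (¬g ∨ ¬p) forces p = False.
  Clause (¬g ∨ p) is falsified — contradiction.
Case g = False:
  (g ∨ s) forces s = True.
  Clause (¬s) is falsified — contradiction.
Both cases fail, so the formula is unsatisfiable.

Unsatisfiable — no assignment works.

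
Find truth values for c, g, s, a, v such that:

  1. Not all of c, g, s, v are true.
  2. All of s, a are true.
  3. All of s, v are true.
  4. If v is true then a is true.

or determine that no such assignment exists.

c = False; g = False; s = True; a = True; v = True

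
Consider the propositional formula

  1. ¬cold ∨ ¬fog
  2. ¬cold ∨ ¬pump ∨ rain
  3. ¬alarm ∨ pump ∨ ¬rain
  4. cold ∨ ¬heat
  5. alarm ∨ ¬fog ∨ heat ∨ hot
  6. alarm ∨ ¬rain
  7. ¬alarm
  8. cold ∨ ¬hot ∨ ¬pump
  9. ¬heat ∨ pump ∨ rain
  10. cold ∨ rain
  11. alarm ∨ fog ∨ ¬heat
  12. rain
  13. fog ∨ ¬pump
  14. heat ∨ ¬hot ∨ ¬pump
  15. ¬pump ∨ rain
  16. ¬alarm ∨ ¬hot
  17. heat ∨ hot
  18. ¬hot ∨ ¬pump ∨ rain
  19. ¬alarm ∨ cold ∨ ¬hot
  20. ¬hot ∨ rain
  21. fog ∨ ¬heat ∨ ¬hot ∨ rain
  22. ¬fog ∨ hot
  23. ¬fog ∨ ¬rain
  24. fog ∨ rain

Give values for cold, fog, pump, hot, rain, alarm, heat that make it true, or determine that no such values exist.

No satisfying assignment exists.

Case rain = True:
  (alarm ∨ ¬rain) forces alarm = True.
  Clause (¬alarm) is falsified — contradiction.
Case rain = False:
  Clause (rain) is falsified — contradiction.
Both cases fail, so the formula is unsatisfiable.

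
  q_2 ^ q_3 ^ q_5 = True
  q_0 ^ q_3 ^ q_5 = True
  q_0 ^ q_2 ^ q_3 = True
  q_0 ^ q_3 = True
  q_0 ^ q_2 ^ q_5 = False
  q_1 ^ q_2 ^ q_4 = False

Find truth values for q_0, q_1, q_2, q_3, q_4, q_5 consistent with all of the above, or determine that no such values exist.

q_0=F; q_1=T; q_2=F; q_3=T; q_4=T; q_5=F

q_2 ^ q_3 ^ q_5 = F ^ T ^ F = True ✓
q_0 ^ q_3 ^ q_5 = F ^ T ^ F = True ✓
q_0 ^ q_2 ^ q_3 = F ^ F ^ T = True ✓
q_0 ^ q_3 = F ^ T = True ✓
q_0 ^ q_2 ^ q_5 = F ^ F ^ F = False ✓
q_1 ^ q_2 ^ q_4 = T ^ F ^ T = False ✓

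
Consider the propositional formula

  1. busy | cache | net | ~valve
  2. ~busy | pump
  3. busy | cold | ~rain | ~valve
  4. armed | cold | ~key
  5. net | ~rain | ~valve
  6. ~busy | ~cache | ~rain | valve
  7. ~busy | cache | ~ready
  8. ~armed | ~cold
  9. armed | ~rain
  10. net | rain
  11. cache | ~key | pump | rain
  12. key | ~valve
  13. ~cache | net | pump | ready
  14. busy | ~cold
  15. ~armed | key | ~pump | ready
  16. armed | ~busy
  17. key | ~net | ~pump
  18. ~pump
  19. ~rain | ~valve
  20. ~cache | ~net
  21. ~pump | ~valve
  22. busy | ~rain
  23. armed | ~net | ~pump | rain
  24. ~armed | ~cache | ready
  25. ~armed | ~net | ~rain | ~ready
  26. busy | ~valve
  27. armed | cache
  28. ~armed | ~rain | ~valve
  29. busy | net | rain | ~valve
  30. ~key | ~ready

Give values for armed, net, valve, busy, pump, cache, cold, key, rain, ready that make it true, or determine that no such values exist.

armed: True, net: True, valve: False, busy: False, pump: False, cache: False, cold: False, key: False, rain: False, ready: True

Unit clause (~pump) forces pump = False.
In (~busy | pump) only ~busy is left, so busy = False.
In (busy | ~cold) only ~cold is left, so cold = False.
In (busy | ~rain) only ~rain is left, so rain = False.
In (busy | ~valve) only ~valve is left, so valve = False.
In (net | rain) only net is left, so net = True.
In (~cache | ~net) only ~cache is left, so cache = False.
In (armed | cache) only armed is left, so armed = True.
In (cache | ~key | pump | rain) only ~key is left, so key = False.
Set ready = True.
All clauses satisfied.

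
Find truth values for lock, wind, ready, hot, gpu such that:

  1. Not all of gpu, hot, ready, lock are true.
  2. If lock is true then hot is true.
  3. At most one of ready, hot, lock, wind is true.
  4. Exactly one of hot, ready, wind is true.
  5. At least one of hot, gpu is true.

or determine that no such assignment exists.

lock = False, wind = False, ready = False, hot = True, gpu = True

  (1) {gpu, hot, ready, lock}: 2/4 true — not all ✓
  (2) lock=F ⇒ hot: vacuous ✓
  (3) {ready, hot, lock, wind}: 1 true — at most one ✓
  (4) {hot, ready, wind}: 1 true — exactly one ✓
  (5) {hot, gpu}: 2 true — at least one ✓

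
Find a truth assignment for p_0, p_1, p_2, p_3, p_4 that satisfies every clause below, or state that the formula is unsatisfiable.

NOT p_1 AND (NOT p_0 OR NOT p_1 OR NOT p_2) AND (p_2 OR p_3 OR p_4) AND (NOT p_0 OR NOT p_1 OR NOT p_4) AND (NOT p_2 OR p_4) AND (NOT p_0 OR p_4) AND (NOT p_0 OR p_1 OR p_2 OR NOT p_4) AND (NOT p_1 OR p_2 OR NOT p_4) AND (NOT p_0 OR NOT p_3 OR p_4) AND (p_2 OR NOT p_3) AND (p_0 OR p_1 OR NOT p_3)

Unit clause (NOT p_1) forces p_1 = False.
Set p_0 = False.
  then (p_0 OR p_1 OR NOT p_3) forces p_3 = False.
Set p_2 = True.
  then (NOT p_2 OR p_4) forces p_4 = True.
All clauses satisfied.

p_0: False, p_1: False, p_2: True, p_3: False, p_4: True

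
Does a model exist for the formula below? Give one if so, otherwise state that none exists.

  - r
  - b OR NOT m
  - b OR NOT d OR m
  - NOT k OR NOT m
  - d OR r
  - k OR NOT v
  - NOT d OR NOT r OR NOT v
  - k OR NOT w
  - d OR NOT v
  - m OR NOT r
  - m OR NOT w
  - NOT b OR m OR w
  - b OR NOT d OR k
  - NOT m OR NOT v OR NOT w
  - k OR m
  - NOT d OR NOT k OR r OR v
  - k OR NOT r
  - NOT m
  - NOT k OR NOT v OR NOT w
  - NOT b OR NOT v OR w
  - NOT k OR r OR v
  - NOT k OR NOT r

UNSATISFIABLE

Case m = True:
  Clause (NOT m) is falsified — contradiction.
Case m = False:
  (r) forces r = True.
  Clause (m OR NOT r) is falsified — contradiction.
Both cases fail, so the formula is unsatisfiable.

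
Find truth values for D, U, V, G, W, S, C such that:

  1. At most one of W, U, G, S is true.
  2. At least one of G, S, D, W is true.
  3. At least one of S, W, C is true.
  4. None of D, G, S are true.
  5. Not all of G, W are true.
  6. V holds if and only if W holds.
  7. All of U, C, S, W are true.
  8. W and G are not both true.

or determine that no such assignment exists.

Case S = True:
  Constraint (4) is violated (S=T) — contradiction.
Case S = False:
  Constraint (7) is violated (S=F) — contradiction.
Both cases fail — unsatisfiable.

No satisfying assignment exists.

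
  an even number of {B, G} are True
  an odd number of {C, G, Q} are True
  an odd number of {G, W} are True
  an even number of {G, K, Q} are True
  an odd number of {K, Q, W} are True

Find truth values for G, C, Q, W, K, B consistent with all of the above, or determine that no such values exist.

G = True, C = True, Q = True, W = False, K = False, B = True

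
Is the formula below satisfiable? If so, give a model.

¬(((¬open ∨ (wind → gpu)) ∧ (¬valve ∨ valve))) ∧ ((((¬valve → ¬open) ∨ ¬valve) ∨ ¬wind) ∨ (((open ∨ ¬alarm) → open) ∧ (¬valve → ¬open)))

alarm = False, gpu = False, open = True, valve = True, wind = True

  ¬(((¬open ∨ (wind → gpu)) ∧ (¬valve ∨ valve))) = True
    (¬open ∨ (wind → gpu)) ∧ (¬valve ∨ valve) = False
      ¬open ∨ (wind → gpu) = False
        ¬open = False
        wind → gpu = False
      ¬valve ∨ valve = True
        ¬valve = False
  (((¬valve → ¬open) ∨ ¬valve) ∨ ¬wind) ∨ (((open ∨ ¬alarm) → open) ∧ (¬valve → ¬open)) = True
    ((¬valve → ¬open) ∨ ¬valve) ∨ ¬wind = True
      (¬valve → ¬open) ∨ ¬valve = True
        ¬valve → ¬open = True
          ¬valve = False
          ¬open = False
        ¬valve = False
      ¬wind = False
    ((open ∨ ¬alarm) → open) ∧ (¬valve → ¬open) = True
      (open ∨ ¬alarm) → open = True
        open ∨ ¬alarm = True
          ¬alarm = True
      ¬valve → ¬open = True
        ¬valve = False
        ¬open = False
Both conjuncts True, so the formula holds.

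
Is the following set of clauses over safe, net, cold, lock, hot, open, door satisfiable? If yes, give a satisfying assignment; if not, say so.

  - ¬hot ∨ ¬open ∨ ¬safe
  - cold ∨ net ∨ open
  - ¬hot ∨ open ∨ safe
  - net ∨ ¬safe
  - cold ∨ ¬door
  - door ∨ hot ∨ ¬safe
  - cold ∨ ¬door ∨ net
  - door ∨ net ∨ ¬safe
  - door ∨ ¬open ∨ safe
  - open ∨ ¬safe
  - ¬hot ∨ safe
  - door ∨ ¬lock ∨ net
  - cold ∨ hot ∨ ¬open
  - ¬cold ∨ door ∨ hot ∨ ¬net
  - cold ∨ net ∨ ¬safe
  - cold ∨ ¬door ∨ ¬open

safe: False, net: False, cold: True, lock: True, hot: False, open: True, door: True

Set safe = False.
  then (¬hot ∨ safe) forces hot = False.
Set net = False.
Set cold = True.
Set lock = True.
  then (door ∨ ¬lock ∨ net) forces door = True.
Set open = True.
All clauses satisfied.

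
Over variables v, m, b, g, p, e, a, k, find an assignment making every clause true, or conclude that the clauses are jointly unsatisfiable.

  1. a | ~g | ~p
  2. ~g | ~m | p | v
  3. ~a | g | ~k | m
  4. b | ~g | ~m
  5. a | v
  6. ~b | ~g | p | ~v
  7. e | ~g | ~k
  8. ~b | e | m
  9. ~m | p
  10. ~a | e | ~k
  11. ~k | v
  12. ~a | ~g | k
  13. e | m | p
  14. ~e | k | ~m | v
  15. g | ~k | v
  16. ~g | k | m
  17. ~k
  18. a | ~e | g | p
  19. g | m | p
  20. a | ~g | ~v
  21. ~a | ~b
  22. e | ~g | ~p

Unit clause (~k) forces k = False.
Set v = False.
  then (a | v) forces a = True.
  then (~a | ~g | k) forces g = False.
  then (~a | ~b) forces b = False.
Set m = False.
  then (g | m | p) forces p = True.
Set e = False.
All clauses satisfied.

v=F; m=F; b=F; g=F; p=T; e=F; a=T; k=F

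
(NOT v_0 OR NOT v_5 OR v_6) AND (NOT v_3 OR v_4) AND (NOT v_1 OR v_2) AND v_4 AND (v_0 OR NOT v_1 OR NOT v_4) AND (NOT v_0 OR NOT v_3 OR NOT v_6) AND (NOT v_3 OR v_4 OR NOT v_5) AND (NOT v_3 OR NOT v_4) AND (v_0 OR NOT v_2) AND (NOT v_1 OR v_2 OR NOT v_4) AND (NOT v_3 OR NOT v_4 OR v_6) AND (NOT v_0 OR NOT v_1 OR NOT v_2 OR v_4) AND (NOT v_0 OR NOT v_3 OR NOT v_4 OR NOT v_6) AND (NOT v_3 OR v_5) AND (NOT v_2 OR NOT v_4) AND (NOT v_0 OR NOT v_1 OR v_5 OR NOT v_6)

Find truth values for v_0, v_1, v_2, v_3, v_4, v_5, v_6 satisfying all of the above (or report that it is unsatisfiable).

v_0 = True, v_1 = False, v_2 = False, v_3 = False, v_4 = True, v_5 = False, v_6 = False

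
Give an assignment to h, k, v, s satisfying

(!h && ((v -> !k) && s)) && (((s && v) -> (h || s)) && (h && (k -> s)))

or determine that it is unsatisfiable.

UNSATISFIABLE

Case h = True: the conjunct !h is False.
Case h = False: the conjunct h is False.
Both cases fail — unsatisfiable.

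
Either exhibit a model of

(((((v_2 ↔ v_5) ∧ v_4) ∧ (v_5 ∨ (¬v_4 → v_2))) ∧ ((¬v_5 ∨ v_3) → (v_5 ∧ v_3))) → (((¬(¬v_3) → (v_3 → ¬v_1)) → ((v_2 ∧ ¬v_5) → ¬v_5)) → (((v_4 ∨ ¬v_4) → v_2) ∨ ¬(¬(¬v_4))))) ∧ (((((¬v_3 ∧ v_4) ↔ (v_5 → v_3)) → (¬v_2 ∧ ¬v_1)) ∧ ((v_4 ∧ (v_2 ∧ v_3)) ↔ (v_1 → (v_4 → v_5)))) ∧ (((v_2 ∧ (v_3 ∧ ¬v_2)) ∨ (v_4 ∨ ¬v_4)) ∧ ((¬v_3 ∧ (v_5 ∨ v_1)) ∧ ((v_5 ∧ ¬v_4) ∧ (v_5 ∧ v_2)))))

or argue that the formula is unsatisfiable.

The formula is unsatisfiable.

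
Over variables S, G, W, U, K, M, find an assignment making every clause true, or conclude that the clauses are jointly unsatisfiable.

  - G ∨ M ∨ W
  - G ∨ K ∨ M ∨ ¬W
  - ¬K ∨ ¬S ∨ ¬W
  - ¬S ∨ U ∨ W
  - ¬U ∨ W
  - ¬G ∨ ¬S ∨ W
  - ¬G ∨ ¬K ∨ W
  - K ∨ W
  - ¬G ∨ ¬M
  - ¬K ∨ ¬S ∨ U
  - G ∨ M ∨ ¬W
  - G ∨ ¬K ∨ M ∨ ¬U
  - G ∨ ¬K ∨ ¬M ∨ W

S = True; G = True; W = True; U = False; K = False; M = False

Set S = True.
Set G = True.
  then (¬G ∨ ¬S ∨ W) forces W = True.
  then (¬G ∨ ¬M) forces M = False.
  then (¬K ∨ ¬S ∨ ¬W) forces K = False.
Set U = False.
All clauses satisfied.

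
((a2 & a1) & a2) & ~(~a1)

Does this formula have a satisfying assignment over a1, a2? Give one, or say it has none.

a1: True, a2: True

  (a2 & a1) & a2 = True
    a2 & a1 = True
  ~(~a1) = True
    ~a1 = False
Both conjuncts True, so the formula holds.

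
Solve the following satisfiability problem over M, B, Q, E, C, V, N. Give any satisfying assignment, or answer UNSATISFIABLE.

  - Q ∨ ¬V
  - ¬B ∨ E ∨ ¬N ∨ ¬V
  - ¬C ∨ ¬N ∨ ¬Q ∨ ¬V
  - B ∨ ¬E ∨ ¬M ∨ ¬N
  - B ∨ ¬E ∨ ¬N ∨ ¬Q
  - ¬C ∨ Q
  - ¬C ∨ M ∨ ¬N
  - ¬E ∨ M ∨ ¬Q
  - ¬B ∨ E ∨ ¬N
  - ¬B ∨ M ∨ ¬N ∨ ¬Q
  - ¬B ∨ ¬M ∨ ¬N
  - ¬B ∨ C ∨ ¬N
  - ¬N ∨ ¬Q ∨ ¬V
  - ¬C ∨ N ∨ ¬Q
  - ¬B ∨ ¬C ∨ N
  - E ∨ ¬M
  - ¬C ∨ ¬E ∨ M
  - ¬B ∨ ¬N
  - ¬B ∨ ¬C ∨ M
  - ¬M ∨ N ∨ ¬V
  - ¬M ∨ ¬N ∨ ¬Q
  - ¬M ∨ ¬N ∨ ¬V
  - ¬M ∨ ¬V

M: False; B: False; Q: False; E: True; C: False; V: False; N: True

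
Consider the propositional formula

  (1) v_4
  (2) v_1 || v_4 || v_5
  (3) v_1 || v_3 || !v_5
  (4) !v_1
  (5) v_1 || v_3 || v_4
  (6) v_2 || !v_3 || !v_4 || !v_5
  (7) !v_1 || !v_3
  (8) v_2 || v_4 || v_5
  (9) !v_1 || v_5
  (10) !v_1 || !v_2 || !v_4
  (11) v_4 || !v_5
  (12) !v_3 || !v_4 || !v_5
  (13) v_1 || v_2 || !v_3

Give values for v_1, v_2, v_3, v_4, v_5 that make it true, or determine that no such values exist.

v_1 = False, v_2 = True, v_3 = True, v_4 = True, v_5 = False

Unit clause (v_4) forces v_4 = True.
Unit clause (!v_1) forces v_1 = False.
Set v_2 = True.
Set v_3 = True.
  then (!v_3 || !v_4 || !v_5) forces v_5 = False.
All clauses satisfied.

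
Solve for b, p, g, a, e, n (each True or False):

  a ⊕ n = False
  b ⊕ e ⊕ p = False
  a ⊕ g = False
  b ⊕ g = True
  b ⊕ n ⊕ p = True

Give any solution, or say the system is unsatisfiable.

b = True, p = False, g = False, a = False, e = True, n = False

a ⊕ n = F ⊕ F = False ✓
b ⊕ e ⊕ p = T ⊕ T ⊕ F = False ✓
a ⊕ g = F ⊕ F = False ✓
b ⊕ g = T ⊕ F = True ✓
b ⊕ n ⊕ p = T ⊕ F ⊕ F = True ✓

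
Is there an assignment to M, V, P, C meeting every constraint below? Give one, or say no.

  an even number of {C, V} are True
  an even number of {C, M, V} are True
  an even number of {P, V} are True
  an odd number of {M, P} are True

M=F, V=T, P=T, C=T

{C, V}: 2 true → even ✓
{C, M, V}: 2 true → even ✓
{P, V}: 2 true → even ✓
{M, P}: 1 true → odd ✓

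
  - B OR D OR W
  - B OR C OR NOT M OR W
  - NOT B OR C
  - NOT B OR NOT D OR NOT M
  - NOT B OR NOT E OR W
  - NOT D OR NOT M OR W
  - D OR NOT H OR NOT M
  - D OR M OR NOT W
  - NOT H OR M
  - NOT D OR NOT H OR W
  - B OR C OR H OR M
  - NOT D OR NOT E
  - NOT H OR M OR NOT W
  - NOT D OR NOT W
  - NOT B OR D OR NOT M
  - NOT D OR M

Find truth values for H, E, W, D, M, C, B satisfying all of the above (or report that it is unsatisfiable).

H: False, E: False, W: True, D: False, M: True, C: False, B: False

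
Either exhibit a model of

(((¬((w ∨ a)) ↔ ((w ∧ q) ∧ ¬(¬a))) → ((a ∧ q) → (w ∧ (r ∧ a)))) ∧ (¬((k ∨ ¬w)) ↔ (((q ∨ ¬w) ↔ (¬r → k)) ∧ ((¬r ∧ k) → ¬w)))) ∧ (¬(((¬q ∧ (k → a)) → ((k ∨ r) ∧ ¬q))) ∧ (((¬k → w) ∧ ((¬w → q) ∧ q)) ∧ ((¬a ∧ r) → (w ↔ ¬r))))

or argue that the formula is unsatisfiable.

Unsatisfiable — no assignment works.

Case q = True: the conjunct ¬(((¬q ∧ (k → a)) → ((k ∨ r) ∧ ¬q))) becomes ¬((False → False)) = False.
Case q = False: the conjunct q is False.
Both cases fail — unsatisfiable.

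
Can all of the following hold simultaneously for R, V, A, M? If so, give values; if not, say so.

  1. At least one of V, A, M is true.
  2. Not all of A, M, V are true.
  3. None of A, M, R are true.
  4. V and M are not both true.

R = False; V = True; A = False; M = False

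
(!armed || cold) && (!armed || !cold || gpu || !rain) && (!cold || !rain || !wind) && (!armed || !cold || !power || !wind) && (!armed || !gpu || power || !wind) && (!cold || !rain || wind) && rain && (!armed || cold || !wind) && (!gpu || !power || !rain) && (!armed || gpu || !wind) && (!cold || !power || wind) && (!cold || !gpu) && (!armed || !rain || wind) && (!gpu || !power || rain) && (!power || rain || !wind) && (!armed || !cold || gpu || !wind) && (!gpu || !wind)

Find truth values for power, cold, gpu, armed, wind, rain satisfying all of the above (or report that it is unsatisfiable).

power=T, cold=F, gpu=F, armed=F, wind=F, rain=T

Unit clause (rain) forces rain = True.
Set power = True.
  then (!gpu || !power || !rain) forces gpu = False.
Set cold = False.
  then (!armed || cold) forces armed = False.
Set wind = False.
All clauses satisfied.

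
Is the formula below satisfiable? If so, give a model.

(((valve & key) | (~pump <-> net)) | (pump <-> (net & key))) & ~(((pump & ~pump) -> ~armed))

The conjunct ~(((pump & ~pump) -> ~armed)) is unsatisfiable on its own:
  armed=F, pump=F: evaluates to False.
  armed=F, pump=T: evaluates to False.
  armed=T, pump=F: evaluates to False.
  armed=T, pump=T: evaluates to False.
So the whole conjunction is unsatisfiable.

UNSATISFIABLE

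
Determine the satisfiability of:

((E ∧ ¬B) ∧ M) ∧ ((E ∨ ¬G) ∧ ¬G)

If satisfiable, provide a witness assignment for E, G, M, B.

E = True; G = False; M = True; B = False

  (E ∧ ¬B) ∧ M = True
    E ∧ ¬B = True
      ¬B = True
  (E ∨ ¬G) ∧ ¬G = True
    E ∨ ¬G = True
      ¬G = True
    ¬G = True
Both conjuncts True, so the formula holds.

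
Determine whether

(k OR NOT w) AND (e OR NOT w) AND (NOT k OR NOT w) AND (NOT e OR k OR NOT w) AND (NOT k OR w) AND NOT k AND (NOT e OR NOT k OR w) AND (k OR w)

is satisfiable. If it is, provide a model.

Unsatisfiable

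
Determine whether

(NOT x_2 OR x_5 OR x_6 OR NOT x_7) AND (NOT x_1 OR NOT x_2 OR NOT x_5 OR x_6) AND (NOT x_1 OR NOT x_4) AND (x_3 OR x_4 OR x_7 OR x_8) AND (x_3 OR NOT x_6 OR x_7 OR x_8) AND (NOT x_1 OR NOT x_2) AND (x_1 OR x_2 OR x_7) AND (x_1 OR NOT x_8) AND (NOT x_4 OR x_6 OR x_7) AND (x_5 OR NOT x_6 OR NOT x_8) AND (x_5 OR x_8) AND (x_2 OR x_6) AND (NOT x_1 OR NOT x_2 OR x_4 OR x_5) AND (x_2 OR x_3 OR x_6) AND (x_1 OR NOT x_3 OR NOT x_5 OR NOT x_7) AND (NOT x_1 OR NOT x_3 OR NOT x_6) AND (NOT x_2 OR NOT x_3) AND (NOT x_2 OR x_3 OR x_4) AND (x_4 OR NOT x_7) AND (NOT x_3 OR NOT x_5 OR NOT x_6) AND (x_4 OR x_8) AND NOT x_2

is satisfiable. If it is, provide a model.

Unit clause (NOT x_2) forces x_2 = False.
In (x_2 OR x_6) only x_6 is left, so x_6 = True.
Set x_1 = False.
  then (x_1 OR x_2 OR x_7) forces x_7 = True.
  then (x_1 OR NOT x_8) forces x_8 = False.
  then (x_5 OR x_8) forces x_5 = True.
  then (x_1 OR NOT x_3 OR NOT x_5 OR NOT x_7) forces x_3 = False.
  then (x_4 OR NOT x_7) forces x_4 = True.
All clauses satisfied.

x_1=F, x_2=F, x_3=F, x_4=T, x_5=T, x_6=T, x_7=T, x_8=F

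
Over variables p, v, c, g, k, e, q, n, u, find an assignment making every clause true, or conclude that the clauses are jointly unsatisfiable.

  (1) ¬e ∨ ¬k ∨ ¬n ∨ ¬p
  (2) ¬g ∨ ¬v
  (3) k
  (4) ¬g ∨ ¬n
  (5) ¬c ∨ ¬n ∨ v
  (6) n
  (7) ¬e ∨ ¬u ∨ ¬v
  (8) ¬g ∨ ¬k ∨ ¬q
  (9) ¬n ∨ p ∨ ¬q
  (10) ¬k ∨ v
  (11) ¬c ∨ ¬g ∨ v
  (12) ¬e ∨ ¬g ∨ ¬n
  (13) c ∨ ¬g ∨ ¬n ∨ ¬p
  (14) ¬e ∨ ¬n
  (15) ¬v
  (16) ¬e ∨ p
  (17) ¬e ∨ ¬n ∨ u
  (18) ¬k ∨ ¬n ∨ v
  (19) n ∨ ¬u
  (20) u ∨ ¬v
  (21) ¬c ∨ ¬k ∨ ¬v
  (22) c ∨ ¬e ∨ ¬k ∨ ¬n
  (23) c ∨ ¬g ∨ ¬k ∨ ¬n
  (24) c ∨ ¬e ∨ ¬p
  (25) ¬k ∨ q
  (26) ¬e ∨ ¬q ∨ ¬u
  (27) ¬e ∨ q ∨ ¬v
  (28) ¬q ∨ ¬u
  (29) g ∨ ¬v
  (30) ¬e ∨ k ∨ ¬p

Case v = True:
  Clause (¬v) is falsified — contradiction.
Case v = False:
  (k) forces k = True.
  Clause (¬k ∨ v) is falsified — contradiction.
Both cases fail, so the formula is unsatisfiable.

UNSATISFIABLE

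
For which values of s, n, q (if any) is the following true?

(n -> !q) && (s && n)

s = True, n = True, q = False

  n -> !q = True
    !q = True
  s && n = True
Both conjuncts True, so the formula holds.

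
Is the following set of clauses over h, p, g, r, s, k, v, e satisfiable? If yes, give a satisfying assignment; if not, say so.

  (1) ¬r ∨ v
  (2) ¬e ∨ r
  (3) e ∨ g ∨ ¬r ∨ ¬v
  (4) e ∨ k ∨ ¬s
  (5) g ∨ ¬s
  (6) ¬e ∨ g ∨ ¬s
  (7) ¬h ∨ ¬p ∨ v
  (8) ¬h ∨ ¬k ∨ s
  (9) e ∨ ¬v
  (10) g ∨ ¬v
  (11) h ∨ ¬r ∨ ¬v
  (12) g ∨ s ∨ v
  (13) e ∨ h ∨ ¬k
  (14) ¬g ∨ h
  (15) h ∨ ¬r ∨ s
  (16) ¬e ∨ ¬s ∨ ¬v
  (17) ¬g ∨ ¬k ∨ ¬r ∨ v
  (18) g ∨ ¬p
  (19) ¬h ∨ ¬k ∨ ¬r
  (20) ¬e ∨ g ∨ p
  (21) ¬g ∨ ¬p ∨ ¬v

Set h = True.
Try p = True:
  (¬h ∨ ¬p ∨ v) forces v = True.
  (e ∨ ¬v) forces e = True.
  (¬e ∨ r) forces r = True.
  (g ∨ ¬v) forces g = True.
  clause (¬g ∨ ¬p ∨ ¬v) is falsified — backtrack.
So p = False.
Try g = False:
  (g ∨ ¬s) forces s = False.
  (¬h ∨ ¬k ∨ s) forces k = False.
  (g ∨ ¬v) forces v = False.
  clause (g ∨ s ∨ v) is falsified — backtrack.
So g = True.
Set r = False.
  then (¬e ∨ r) forces e = False.
  then (e ∨ ¬v) forces v = False.
Set s = False.
  then (¬h ∨ ¬k ∨ s) forces k = False.
All clauses satisfied.

h = True, p = False, g = True, r = False, s = False, k = False, v = False, e = False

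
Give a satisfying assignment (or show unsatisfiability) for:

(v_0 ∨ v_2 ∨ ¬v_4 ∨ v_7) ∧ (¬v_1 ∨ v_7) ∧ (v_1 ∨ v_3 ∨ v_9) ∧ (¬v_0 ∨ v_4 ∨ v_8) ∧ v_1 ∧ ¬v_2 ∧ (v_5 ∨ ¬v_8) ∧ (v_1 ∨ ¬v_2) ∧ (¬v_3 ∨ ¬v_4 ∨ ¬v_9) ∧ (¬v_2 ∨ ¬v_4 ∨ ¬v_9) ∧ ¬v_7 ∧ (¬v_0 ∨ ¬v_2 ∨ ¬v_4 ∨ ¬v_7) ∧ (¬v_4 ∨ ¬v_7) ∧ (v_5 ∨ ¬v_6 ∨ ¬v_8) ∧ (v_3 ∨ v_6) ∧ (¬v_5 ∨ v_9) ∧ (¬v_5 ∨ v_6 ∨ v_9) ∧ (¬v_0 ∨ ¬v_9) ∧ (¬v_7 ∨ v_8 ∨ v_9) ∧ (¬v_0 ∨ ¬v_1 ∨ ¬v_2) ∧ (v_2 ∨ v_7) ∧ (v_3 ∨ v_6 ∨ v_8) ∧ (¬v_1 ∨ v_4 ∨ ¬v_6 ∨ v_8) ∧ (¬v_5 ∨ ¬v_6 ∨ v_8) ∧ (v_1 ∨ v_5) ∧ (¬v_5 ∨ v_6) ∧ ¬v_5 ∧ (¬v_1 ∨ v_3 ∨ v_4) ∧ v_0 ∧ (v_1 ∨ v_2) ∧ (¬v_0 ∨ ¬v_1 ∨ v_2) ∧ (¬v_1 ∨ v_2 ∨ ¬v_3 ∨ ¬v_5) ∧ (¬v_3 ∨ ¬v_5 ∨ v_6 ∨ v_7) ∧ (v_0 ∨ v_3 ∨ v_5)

Case v_1 = True:
  (¬v_1 ∨ v_7) forces v_7 = True.
  Clause (¬v_7) is falsified — contradiction.
Case v_1 = False:
  Clause (v_1) is falsified — contradiction.
Both cases fail, so the formula is unsatisfiable.

No satisfying assignment exists.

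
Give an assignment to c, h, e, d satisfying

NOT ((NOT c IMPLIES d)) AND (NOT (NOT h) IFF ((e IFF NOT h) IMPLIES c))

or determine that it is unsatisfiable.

c = False; h = False; e = True; d = False

  NOT ((NOT c IMPLIES d)) = True
    NOT c IMPLIES d = False
      NOT c = True
  NOT (NOT h) IFF ((e IFF NOT h) IMPLIES c) = True
    NOT (NOT h) = False
      NOT h = True
    (e IFF NOT h) IMPLIES c = False
      e IFF NOT h = True
        NOT h = True
Both conjuncts True, so the formula holds.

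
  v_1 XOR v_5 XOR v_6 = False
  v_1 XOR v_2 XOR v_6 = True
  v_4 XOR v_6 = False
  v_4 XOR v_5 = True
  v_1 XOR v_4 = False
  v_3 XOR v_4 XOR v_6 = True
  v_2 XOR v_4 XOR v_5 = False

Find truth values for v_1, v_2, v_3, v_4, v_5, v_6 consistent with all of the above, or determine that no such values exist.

v_1 = True, v_2 = True, v_3 = True, v_4 = True, v_5 = False, v_6 = True

v_1 XOR v_5 XOR v_6 = T XOR F XOR T = False ✓
v_1 XOR v_2 XOR v_6 = T XOR T XOR T = True ✓
v_4 XOR v_6 = T XOR T = False ✓
v_4 XOR v_5 = T XOR F = True ✓
v_1 XOR v_4 = T XOR T = False ✓
v_3 XOR v_4 XOR v_6 = T XOR T XOR T = True ✓
v_2 XOR v_4 XOR v_5 = T XOR T XOR F = False ✓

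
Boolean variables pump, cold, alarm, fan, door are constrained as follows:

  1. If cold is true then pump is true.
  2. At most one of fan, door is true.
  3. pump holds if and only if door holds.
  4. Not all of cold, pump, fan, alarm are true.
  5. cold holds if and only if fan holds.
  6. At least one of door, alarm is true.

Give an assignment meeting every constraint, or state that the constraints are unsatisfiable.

pump = True, cold = False, alarm = False, fan = False, door = True

  (1) cold=F ⇒ pump: vacuous ✓
  (2) {fan, door}: 1 true — at most one ✓
  (3) pump=T, door=T — same ✓
  (4) {cold, pump, fan, alarm}: 1/4 true — not all ✓
  (5) cold=F, fan=F — same ✓
  (6) {door, alarm}: 1 true — at least one ✓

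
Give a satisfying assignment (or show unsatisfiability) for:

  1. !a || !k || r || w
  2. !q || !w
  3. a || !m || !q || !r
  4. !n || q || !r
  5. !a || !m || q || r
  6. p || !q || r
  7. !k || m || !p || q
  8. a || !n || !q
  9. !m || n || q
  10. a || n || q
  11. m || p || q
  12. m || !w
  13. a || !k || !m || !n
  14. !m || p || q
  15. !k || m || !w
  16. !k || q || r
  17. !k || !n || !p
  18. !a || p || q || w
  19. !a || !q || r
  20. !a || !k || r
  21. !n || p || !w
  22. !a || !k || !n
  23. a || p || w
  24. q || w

n = True, p = True, a = False, w = True, q = False, r = False, k = False, m = True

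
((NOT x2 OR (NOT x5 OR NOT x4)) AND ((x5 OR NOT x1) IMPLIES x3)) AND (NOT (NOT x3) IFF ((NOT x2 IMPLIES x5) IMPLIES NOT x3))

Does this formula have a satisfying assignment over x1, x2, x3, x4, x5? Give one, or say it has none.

x1=F; x2=F; x3=T; x4=T; x5=F

  (NOT x2 OR (NOT x5 OR NOT x4)) AND ((x5 OR NOT x1) IMPLIES x3) = True
    NOT x2 OR (NOT x5 OR NOT x4) = True
      NOT x2 = True
      NOT x5 OR NOT x4 = True
        NOT x5 = True
        NOT x4 = False
    (x5 OR NOT x1) IMPLIES x3 = True
      x5 OR NOT x1 = True
        NOT x1 = True
  NOT (NOT x3) IFF ((NOT x2 IMPLIES x5) IMPLIES NOT x3) = True
    NOT (NOT x3) = True
      NOT x3 = False
    (NOT x2 IMPLIES x5) IMPLIES NOT x3 = True
      NOT x2 IMPLIES x5 = False
        NOT x2 = True
      NOT x3 = False
Both conjuncts True, so the formula holds.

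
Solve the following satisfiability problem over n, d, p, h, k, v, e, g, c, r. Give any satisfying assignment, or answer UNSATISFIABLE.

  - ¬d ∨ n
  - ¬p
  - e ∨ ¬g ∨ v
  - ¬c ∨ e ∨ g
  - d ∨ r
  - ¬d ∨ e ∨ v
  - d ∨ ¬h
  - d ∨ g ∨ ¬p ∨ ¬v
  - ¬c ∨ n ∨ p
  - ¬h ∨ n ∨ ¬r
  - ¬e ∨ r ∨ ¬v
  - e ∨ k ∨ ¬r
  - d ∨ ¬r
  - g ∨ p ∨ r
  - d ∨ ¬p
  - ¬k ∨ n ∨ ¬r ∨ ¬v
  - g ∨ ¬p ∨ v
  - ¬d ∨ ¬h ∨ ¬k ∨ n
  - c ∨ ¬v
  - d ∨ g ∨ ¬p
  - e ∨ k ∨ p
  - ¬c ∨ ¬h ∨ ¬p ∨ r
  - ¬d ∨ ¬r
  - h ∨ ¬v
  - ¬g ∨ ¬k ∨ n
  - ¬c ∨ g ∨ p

n = True, d = True, p = False, h = True, k = True, v = True, e = False, g = True, c = True, r = False

Unit clause (¬p) forces p = False.
Try n = False:
  (¬d ∨ n) forces d = False.
  (d ∨ r) forces r = True.
  clause (d ∨ ¬r) is falsified — backtrack.
So n = True.
Set d = True.
  then (¬d ∨ ¬r) forces r = False.
  then (g ∨ p ∨ r) forces g = True.
Set h = True.
Set k = True.
Set v = True.
  then (¬e ∨ r ∨ ¬v) forces e = False.
  then (c ∨ ¬v) forces c = True.
All clauses satisfied.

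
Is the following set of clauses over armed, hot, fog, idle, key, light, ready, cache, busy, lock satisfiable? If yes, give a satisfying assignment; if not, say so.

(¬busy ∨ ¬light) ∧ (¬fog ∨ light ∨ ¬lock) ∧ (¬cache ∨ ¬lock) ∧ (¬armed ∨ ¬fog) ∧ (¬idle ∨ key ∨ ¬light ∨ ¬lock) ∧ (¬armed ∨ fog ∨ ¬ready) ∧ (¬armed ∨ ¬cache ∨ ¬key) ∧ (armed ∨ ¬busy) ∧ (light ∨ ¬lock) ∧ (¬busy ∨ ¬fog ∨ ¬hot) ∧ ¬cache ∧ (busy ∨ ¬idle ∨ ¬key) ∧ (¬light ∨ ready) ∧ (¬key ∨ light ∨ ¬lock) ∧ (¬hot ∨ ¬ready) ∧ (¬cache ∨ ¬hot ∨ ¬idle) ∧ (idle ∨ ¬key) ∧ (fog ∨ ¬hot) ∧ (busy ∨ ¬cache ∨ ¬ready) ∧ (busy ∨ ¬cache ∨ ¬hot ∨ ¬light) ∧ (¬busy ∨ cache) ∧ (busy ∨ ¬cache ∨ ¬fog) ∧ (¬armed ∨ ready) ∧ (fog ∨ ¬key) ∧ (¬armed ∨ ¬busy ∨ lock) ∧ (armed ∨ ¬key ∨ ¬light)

Unit clause (¬cache) forces cache = False.
In (¬busy ∨ cache) only ¬busy is left, so busy = False.
Try armed = True:
  (¬armed ∨ ¬fog) forces fog = False.
  (¬armed ∨ fog ∨ ¬ready) forces ready = False.
  clause (¬armed ∨ ready) is falsified — backtrack.
So armed = False.
Set hot = False.
Set fog = True.
Set idle = True.
  then (busy ∨ ¬idle ∨ ¬key) forces key = False.
Set light = False.
  then (¬fog ∨ light ∨ ¬lock) forces lock = False.
Set ready = False.
All clauses satisfied.

armed = False, hot = False, fog = True, idle = True, key = False, light = False, ready = False, cache = False, busy = False, lock = False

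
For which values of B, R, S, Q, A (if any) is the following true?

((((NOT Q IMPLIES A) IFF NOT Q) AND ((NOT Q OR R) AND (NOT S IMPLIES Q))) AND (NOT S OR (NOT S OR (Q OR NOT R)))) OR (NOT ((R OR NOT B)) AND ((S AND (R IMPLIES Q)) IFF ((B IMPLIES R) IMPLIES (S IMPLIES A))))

B = True, R = False, S = True, Q = True, A = True

  ((((NOT Q IMPLIES A) IFF NOT Q) AND ((NOT Q OR R) AND (NOT S IMPLIES Q))) AND (NOT S OR (NOT S OR (Q OR NOT R)))) OR (NOT ((R OR NOT B)) AND ((S AND (R IMPLIES Q)) IFF ((B IMPLIES R) IMPLIES (S IMPLIES A)))) = True
    (((NOT Q IMPLIES A) IFF NOT Q) AND ((NOT Q OR R) AND (NOT S IMPLIES Q))) AND (NOT S OR (NOT S OR (Q OR NOT R))) = False
      ((NOT Q IMPLIES A) IFF NOT Q) AND ((NOT Q OR R) AND (NOT S IMPLIES Q)) = False
        (NOT Q IMPLIES A) IFF NOT Q = False
          NOT Q IMPLIES A = True
            NOT Q = False
          NOT Q = False
        (NOT Q OR R) AND (NOT S IMPLIES Q) = False
          NOT Q OR R = False
            NOT Q = False
          NOT S IMPLIES Q = True
            NOT S = False
      NOT S OR (NOT S OR (Q OR NOT R)) = True
        NOT S = False
        NOT S OR (Q OR NOT R) = True
          NOT S = False
          Q OR NOT R = True
            NOT R = True
    NOT ((R OR NOT B)) AND ((S AND (R IMPLIES Q)) IFF ((B IMPLIES R) IMPLIES (S IMPLIES A))) = True
      NOT ((R OR NOT B)) = True
        R OR NOT B = False
          NOT B = False
      (S AND (R IMPLIES Q)) IFF ((B IMPLIES R) IMPLIES (S IMPLIES A)) = True
        S AND (R IMPLIES Q) = True
          R IMPLIES Q = True
        (B IMPLIES R) IMPLIES (S IMPLIES A) = True
          B IMPLIES R = False
          S IMPLIES A = True
The formula evaluates to True.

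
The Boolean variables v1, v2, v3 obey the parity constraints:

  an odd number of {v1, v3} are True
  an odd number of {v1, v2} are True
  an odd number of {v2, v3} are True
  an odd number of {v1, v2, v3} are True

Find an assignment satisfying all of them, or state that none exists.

No satisfying assignment exists.

Adding constraints 1, 2, 3 mod 2: every variable appears an even number of times on the left, so the left side is 0.
But the right sides sum to 1 (mod 2). 0 ≠ 1 — the system is inconsistent.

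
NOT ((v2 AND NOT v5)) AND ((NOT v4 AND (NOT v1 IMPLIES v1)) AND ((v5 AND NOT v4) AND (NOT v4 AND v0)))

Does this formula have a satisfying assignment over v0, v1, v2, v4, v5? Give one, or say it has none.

v0=T; v1=T; v2=F; v4=F; v5=T

  NOT ((v2 AND NOT v5)) = True
    v2 AND NOT v5 = False
      NOT v5 = False
  (NOT v4 AND (NOT v1 IMPLIES v1)) AND ((v5 AND NOT v4) AND (NOT v4 AND v0)) = True
    NOT v4 AND (NOT v1 IMPLIES v1) = True
      NOT v4 = True
      NOT v1 IMPLIES v1 = True
        NOT v1 = False
    (v5 AND NOT v4) AND (NOT v4 AND v0) = True
      v5 AND NOT v4 = True
        NOT v4 = True
      NOT v4 AND v0 = True
        NOT v4 = True
Both conjuncts True, so the formula holds.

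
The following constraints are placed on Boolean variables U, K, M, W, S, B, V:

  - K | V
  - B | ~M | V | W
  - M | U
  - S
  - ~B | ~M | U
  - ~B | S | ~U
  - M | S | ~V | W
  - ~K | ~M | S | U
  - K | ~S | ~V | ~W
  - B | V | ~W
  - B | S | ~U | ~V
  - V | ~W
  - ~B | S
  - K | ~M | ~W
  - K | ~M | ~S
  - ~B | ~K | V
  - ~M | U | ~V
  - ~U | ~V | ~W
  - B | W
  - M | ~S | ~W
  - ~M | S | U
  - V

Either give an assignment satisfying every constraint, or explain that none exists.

U = True; K = True; M = True; W = False; S = True; B = True; V = True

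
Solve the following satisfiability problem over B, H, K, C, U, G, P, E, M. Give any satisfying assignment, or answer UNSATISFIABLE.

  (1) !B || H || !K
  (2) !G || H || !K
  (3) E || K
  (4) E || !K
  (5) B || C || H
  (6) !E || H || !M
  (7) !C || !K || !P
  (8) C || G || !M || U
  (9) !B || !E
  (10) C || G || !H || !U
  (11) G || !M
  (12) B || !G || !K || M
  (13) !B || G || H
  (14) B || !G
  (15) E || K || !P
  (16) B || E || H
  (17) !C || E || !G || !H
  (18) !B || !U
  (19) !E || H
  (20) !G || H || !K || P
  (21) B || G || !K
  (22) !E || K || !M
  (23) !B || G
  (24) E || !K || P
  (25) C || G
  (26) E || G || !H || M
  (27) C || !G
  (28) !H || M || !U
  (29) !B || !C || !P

B = False, H = True, K = False, C = True, U = False, G = False, P = False, E = True, M = False

Set B = False.
  then (B || !G) forces G = False.
  then (B || G || !K) forces K = False.
  then (C || G) forces C = True.
  then (E || K) forces E = True.
  then (G || !M) forces M = False.
  then (!E || H) forces H = True.
  then (!H || M || !U) forces U = False.
Set P = False.
All clauses satisfied.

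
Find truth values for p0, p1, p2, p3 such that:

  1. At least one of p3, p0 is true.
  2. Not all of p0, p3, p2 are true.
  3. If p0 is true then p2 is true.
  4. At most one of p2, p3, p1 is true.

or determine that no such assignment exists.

p0: False; p1: False; p2: False; p3: True

  (1) {p3, p0}: 1 true — at least one ✓
  (2) {p0, p3, p2}: 1/3 true — not all ✓
  (3) p0=F ⇒ p2: vacuous ✓
  (4) {p2, p3, p1}: 1 true — at most one ✓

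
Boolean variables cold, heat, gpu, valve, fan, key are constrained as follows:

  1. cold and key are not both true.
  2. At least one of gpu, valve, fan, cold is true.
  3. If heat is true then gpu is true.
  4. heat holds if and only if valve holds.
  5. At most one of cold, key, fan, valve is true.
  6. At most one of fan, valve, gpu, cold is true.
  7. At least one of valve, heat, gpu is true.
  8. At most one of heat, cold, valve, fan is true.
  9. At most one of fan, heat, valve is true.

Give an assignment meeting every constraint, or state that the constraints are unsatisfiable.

cold = False, heat = False, gpu = True, valve = False, fan = False, key = False

  (1) cold=F, key=F — not both ✓
  (2) {gpu, valve, fan, cold}: 1 true — at least one ✓
  (3) heat=F ⇒ gpu: vacuous ✓
  (4) heat=F, valve=F — same ✓
  (5) {cold, key, fan, valve}: 0 true — at most one ✓
  (6) {fan, valve, gpu, cold}: 1 true — at most one ✓
  (7) {valve, heat, gpu}: 1 true — at least one ✓
  (8) {heat, cold, valve, fan}: 0 true — at most one ✓
  (9) {fan, heat, valve}: 0 true — at most one ✓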